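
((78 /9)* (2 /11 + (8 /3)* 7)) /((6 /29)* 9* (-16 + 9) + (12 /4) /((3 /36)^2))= 234494 /601425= 0.39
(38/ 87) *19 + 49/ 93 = 23803/ 2697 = 8.83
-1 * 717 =-717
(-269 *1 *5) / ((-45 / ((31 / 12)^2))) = 258509 / 1296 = 199.47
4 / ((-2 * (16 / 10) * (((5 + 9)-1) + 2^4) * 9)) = -5 / 1044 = -0.00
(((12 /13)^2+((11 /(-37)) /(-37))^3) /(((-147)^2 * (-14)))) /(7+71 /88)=-16256452424740 /45059513207131642401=-0.00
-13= -13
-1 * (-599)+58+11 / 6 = 3953 / 6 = 658.83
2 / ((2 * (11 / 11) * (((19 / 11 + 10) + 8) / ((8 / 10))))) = 44 / 1085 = 0.04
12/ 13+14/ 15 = 362/ 195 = 1.86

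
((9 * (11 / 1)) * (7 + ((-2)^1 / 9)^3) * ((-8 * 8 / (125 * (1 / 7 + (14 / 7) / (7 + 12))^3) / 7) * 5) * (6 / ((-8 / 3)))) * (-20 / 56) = -391401976 / 29403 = -13311.63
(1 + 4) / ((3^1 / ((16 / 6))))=40 / 9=4.44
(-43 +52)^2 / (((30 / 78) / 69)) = 72657 / 5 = 14531.40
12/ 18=2/ 3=0.67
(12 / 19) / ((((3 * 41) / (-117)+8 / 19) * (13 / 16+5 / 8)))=-0.70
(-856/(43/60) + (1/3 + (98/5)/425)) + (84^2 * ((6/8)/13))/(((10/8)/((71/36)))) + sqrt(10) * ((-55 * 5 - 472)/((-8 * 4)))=-477.94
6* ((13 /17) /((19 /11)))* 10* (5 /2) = 21450 /323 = 66.41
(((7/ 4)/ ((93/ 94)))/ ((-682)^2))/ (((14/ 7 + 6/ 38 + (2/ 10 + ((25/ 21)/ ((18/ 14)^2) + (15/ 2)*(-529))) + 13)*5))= -506331/ 2630532820073444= -0.00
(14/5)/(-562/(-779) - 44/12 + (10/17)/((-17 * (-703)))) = -349853574/367993445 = -0.95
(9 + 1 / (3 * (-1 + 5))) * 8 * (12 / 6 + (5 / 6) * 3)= 327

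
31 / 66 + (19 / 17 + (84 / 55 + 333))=1885603 / 5610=336.11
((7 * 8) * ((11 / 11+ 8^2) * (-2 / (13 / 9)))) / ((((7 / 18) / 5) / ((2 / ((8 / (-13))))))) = 210600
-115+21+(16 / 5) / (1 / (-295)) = -1038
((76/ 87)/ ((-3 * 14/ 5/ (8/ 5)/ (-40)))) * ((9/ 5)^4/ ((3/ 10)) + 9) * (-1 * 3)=-4457856/ 5075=-878.40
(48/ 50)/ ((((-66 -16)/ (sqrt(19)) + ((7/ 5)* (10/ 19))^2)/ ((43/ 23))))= -48369668* sqrt(19)/ 2208071875 -6085016/ 2208071875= -0.10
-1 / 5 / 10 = -1 / 50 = -0.02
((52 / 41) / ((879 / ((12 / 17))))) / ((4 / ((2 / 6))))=52 / 612663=0.00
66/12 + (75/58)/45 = 481/87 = 5.53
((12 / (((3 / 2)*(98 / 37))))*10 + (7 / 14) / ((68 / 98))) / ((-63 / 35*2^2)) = -57245 / 13328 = -4.30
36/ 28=9/ 7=1.29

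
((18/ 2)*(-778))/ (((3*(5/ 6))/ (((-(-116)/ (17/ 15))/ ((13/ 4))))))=-19493568/ 221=-88206.19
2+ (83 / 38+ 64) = 2591 / 38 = 68.18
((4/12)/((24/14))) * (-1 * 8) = -14/9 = -1.56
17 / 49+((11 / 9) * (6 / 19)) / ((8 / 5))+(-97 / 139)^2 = 232075639 / 215854212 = 1.08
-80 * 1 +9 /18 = -159 /2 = -79.50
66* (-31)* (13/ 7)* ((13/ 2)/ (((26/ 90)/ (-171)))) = 102335805/ 7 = 14619400.71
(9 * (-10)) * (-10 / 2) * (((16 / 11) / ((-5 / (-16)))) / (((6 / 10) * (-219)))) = -15.94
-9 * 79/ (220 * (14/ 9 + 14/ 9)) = -6399/ 6160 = -1.04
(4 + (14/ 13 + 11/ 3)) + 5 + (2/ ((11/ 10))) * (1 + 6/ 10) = 7144/ 429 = 16.65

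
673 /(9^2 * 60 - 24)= 673 /4836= 0.14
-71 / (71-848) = 0.09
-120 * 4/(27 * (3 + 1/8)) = -256/45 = -5.69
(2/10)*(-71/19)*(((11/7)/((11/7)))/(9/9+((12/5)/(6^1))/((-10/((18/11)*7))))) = -3905/2831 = -1.38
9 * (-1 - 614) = -5535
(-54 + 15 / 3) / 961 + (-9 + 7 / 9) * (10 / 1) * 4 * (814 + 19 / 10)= -2320876945 / 8649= -268340.50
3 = 3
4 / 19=0.21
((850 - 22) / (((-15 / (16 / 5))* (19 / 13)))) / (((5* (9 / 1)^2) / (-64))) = 1224704 / 64125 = 19.10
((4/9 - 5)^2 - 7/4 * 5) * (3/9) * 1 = 3889/972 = 4.00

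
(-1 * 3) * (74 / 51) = -74 / 17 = -4.35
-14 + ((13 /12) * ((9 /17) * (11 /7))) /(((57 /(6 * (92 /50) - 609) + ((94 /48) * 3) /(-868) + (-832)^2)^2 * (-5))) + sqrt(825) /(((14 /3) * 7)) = -682717974635627592340726832582 /48765569616829232004974701765 + 15 * sqrt(33) /98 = -13.12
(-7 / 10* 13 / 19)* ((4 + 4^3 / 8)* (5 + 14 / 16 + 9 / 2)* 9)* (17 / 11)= -3466827 / 4180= -829.38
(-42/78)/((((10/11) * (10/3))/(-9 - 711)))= 8316/65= 127.94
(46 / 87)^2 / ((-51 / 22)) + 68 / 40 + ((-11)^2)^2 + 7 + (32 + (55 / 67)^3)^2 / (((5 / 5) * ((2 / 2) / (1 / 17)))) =5137202814772079597657 / 349186542264952110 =14711.92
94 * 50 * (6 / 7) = 28200 / 7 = 4028.57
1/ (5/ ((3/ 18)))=0.03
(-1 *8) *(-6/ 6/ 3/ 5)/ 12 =2/ 45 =0.04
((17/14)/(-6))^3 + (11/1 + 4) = 8885647/592704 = 14.99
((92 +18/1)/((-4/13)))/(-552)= 715/1104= 0.65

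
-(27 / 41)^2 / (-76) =0.01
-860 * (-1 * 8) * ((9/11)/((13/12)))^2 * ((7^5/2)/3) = 224788919040/20449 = 10992660.72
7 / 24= 0.29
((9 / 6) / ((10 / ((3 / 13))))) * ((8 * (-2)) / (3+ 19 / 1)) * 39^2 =-2106 / 55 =-38.29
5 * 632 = 3160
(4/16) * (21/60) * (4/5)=7/100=0.07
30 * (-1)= -30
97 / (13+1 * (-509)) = -0.20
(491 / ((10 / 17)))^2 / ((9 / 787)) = 54832185883 / 900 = 60924650.98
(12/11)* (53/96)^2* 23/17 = 64607/143616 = 0.45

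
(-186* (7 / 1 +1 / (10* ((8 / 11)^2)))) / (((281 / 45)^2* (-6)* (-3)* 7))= -19255185 / 70749056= -0.27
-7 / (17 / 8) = -56 / 17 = -3.29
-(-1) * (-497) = -497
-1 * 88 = -88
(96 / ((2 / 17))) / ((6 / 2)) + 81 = 353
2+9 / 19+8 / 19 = 55 / 19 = 2.89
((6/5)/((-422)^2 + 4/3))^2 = 81/1783934209600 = 0.00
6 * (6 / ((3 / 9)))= 108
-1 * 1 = -1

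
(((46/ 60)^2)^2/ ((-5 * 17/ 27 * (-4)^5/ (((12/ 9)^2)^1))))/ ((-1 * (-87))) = 279841/ 127785600000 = 0.00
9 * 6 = 54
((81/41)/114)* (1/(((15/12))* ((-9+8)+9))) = 27/15580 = 0.00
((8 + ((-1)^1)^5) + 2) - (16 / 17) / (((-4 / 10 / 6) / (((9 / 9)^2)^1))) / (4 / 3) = 333 / 17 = 19.59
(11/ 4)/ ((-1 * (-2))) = 11/ 8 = 1.38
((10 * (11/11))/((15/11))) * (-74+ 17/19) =-10186/19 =-536.11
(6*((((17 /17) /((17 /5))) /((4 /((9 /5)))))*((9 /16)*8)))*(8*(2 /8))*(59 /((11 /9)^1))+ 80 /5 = 361.01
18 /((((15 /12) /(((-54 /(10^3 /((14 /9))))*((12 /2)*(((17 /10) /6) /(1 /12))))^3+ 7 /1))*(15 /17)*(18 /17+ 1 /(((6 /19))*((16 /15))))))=15235529263104 /1910400390625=7.98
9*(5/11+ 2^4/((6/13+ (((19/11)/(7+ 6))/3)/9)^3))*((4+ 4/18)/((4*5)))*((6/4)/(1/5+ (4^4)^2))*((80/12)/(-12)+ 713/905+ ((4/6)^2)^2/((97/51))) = 38447523311417923097/16635961508608058322915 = 0.00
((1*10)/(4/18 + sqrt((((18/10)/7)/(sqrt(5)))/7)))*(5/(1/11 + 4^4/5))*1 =-3274425000*5^(1/4)/1721035277 - 487154250*5^(3/4)/1721035277 + 1262992500*sqrt(5)/1721035277 + 8489250000/1721035277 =2.78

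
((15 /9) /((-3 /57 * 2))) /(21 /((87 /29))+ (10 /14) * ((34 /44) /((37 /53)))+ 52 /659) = -35672329 /17729979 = -2.01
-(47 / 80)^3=-103823 / 512000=-0.20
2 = 2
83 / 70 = 1.19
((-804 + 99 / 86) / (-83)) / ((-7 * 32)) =-69045 / 1598912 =-0.04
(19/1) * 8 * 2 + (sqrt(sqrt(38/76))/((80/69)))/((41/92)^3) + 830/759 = 1679046 * 2^(3/4)/344605 + 231566/759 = 313.29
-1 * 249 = -249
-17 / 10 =-1.70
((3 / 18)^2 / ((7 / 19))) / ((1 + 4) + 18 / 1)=19 / 5796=0.00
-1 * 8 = -8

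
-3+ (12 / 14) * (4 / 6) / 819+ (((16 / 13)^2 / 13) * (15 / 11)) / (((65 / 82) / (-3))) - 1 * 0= -498868813 / 138549411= -3.60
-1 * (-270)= 270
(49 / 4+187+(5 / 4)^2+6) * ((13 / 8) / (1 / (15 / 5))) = 129051 / 128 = 1008.21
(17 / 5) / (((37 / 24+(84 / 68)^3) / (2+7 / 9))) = 668168 / 242427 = 2.76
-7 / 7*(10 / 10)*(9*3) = -27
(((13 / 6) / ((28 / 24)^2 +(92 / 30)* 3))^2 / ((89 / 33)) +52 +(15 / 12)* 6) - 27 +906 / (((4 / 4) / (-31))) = -18045588372323 / 643256578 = -28053.48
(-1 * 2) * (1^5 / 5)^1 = -2 / 5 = -0.40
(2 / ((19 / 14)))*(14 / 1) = 392 / 19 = 20.63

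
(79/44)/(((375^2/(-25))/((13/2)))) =-1027/495000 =-0.00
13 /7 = 1.86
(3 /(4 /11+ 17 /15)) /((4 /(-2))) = -495 /494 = -1.00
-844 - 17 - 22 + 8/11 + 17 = -9518/11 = -865.27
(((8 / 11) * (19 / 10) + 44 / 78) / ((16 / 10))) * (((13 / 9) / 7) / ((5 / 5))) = 2087 / 8316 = 0.25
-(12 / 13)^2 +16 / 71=-7520 / 11999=-0.63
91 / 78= 7 / 6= 1.17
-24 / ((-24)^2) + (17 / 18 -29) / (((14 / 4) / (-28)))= 16157 / 72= 224.40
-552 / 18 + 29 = -5 / 3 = -1.67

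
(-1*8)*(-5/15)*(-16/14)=-64/21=-3.05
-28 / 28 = -1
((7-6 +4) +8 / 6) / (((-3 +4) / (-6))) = -38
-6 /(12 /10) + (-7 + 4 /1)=-8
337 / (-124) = -337 / 124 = -2.72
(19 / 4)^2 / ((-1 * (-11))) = 361 / 176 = 2.05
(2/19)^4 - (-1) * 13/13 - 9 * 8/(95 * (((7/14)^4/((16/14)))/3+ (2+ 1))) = 29771857/39747905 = 0.75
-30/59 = -0.51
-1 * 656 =-656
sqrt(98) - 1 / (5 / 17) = -17 / 5 +7 * sqrt(2) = 6.50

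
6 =6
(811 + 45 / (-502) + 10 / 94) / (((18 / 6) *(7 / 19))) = 363567451 / 495474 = 733.78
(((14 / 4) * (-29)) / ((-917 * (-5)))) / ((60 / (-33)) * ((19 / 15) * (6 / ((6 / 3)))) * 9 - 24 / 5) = 319 / 965208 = 0.00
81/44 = 1.84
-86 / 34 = -43 / 17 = -2.53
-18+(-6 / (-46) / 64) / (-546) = -4822273 / 267904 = -18.00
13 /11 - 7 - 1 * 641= -7115 /11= -646.82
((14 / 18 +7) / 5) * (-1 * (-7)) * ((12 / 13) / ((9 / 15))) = 1960 / 117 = 16.75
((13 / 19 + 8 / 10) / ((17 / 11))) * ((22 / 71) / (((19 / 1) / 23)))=784806 / 2178635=0.36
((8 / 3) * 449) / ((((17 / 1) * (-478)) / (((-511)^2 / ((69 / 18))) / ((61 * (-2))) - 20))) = 1457315708 / 17101167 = 85.22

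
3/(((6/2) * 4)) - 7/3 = -25/12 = -2.08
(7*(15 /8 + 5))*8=385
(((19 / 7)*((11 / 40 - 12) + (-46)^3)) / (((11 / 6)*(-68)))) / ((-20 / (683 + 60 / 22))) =-1674190068459 / 23038400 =-72669.55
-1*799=-799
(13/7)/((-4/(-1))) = 13/28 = 0.46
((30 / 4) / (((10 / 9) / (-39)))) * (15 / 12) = -5265 / 16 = -329.06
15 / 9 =5 / 3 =1.67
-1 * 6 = -6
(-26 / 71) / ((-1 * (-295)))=-26 / 20945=-0.00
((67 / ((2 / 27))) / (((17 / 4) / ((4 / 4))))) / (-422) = -1809 / 3587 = -0.50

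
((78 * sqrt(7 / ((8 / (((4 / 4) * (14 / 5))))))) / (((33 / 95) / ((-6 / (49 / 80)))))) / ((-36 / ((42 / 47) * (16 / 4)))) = 79040 * sqrt(5) / 517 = 341.85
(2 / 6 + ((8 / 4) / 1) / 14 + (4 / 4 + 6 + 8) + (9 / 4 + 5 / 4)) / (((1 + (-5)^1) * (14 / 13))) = -10361 / 2352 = -4.41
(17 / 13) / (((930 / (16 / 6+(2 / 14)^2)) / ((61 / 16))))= 81923 / 5687136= 0.01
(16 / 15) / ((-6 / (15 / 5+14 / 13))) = -424 / 585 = -0.72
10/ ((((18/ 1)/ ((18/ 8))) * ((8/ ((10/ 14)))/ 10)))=125/ 112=1.12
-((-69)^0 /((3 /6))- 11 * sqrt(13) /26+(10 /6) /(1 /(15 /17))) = -59 /17+11 * sqrt(13) /26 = -1.95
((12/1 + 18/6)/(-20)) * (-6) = 9/2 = 4.50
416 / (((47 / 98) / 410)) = 16714880 / 47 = 355635.74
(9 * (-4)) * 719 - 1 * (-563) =-25321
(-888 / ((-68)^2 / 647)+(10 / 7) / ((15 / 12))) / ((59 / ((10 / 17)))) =-1.23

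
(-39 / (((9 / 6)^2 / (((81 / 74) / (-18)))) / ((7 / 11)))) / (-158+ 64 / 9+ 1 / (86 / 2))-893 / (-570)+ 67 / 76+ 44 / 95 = 15749588513 / 5417894460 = 2.91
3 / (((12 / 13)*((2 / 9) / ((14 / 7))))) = 29.25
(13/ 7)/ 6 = 13/ 42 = 0.31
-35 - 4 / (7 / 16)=-309 / 7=-44.14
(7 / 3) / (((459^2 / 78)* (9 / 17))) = 0.00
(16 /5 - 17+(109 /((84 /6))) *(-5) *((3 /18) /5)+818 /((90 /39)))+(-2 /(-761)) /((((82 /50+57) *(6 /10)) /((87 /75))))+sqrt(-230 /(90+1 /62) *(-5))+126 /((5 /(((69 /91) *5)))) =10 *sqrt(3979253) /5581+88305348309 /203043932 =438.48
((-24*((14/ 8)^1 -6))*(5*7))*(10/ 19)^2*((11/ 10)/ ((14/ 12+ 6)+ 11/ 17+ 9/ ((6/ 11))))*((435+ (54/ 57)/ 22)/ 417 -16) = -19777717890/ 29555431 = -669.17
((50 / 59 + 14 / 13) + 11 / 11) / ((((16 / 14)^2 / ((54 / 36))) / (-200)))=-8243025 / 12272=-671.69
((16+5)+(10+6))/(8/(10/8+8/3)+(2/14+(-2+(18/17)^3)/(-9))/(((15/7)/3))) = 76893363/4923277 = 15.62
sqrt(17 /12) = sqrt(51) /6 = 1.19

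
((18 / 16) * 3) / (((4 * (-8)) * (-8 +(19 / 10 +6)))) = 135 / 128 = 1.05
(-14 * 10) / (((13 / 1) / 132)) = -18480 / 13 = -1421.54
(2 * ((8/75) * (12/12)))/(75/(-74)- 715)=-1184/3973875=-0.00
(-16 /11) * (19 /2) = -152 /11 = -13.82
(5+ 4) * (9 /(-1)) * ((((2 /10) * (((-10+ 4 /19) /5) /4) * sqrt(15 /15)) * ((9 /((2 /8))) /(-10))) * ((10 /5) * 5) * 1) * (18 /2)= -1220346 /475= -2569.15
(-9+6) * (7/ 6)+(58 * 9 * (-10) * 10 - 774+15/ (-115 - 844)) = -101610875/ 1918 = -52977.52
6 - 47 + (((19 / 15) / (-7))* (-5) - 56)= -2018 / 21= -96.10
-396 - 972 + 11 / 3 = -4093 / 3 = -1364.33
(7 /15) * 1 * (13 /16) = 91 /240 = 0.38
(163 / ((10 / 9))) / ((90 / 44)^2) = 39446 / 1125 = 35.06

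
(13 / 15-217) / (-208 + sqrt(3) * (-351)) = -51872 / 376545 + 29178 * sqrt(3) / 125515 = 0.26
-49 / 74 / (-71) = 49 / 5254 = 0.01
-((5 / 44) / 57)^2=-25 / 6290064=-0.00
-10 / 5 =-2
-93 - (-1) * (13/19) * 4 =-1715/19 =-90.26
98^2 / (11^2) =9604 / 121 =79.37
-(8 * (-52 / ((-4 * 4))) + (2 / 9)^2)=-2110 / 81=-26.05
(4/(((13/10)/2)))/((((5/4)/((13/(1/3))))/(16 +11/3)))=3776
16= 16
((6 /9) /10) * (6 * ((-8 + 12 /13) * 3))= -552 /65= -8.49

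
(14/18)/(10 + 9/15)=0.07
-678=-678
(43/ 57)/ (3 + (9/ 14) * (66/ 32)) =9632/ 55233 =0.17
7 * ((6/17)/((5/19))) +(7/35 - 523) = -8728/17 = -513.41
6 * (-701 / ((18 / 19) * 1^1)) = -13319 / 3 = -4439.67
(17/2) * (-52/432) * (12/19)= -221/342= -0.65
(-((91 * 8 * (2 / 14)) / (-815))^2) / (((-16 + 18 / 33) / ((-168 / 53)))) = -9993984 / 2992333625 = -0.00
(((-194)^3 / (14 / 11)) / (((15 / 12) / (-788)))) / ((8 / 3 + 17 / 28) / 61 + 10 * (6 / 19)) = 1760430037377792 / 1563325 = 1126080653.34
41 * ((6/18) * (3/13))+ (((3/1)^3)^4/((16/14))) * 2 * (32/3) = 128963057/13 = 9920235.15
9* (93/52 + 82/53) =82737/2756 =30.02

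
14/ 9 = 1.56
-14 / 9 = -1.56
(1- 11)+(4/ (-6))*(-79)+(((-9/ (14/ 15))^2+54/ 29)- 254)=-1986329/ 17052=-116.49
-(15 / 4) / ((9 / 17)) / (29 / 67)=-5695 / 348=-16.36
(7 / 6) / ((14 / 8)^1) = 2 / 3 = 0.67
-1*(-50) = 50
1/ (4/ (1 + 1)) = 1/ 2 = 0.50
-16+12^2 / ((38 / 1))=-12.21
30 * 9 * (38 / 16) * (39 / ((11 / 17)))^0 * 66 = 84645 / 2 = 42322.50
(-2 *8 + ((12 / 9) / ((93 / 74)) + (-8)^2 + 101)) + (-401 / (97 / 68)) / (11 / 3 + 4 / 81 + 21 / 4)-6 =8860866377 / 78618015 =112.71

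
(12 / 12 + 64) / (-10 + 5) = -13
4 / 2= 2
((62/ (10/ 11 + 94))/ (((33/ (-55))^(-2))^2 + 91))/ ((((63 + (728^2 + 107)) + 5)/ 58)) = 3069/ 4239151364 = 0.00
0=0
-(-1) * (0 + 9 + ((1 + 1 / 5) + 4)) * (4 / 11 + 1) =213 / 11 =19.36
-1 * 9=-9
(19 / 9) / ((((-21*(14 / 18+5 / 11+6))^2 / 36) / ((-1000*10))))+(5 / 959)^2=-32.95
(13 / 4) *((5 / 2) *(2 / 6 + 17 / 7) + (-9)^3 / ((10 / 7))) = -1636.03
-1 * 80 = -80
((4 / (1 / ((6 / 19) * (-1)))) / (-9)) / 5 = 8 / 285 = 0.03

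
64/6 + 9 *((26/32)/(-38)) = 19105/1824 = 10.47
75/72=25/24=1.04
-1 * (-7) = 7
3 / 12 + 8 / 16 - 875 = -3497 / 4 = -874.25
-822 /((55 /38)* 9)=-10412 /165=-63.10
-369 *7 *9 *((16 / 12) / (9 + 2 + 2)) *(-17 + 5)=28611.69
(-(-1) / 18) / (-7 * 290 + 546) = -1 / 26712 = -0.00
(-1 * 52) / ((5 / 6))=-312 / 5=-62.40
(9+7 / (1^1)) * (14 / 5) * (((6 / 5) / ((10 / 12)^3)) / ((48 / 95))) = 114912 / 625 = 183.86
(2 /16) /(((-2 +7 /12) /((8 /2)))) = -6 /17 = -0.35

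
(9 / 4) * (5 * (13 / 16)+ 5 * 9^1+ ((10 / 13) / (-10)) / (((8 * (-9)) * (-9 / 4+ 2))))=91837 / 832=110.38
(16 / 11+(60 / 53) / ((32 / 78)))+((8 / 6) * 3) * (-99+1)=-904317 / 2332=-387.79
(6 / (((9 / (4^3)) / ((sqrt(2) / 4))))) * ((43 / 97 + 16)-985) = -3006400 * sqrt(2) / 291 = -14610.62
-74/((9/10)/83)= -61420/9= -6824.44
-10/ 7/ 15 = -2/ 21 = -0.10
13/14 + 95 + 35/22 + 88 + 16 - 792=-45467/77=-590.48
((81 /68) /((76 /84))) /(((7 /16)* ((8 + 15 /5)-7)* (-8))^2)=243 /36176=0.01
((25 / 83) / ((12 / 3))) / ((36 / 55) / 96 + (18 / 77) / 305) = 46970 / 4731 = 9.93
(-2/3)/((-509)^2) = -2/777243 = -0.00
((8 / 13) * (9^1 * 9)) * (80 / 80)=648 / 13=49.85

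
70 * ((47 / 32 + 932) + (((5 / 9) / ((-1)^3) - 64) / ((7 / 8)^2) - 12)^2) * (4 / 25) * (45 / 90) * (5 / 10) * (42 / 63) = 1296817967 / 68040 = 19059.64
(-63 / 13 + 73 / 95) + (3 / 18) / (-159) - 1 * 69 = -73.08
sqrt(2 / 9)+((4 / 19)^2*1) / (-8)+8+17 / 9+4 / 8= sqrt(2) / 3+67471 / 6498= 10.85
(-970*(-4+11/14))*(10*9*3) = 5892750/7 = 841821.43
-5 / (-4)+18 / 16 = 19 / 8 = 2.38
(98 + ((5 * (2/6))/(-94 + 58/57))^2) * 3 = 330339483/1123600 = 294.00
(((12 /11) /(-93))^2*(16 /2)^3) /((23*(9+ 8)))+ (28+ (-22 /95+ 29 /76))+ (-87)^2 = 6908221001193 /909317420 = 7597.15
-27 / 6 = -9 / 2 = -4.50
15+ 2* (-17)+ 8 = -11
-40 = -40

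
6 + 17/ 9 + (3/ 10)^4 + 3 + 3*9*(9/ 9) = 3410729/ 90000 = 37.90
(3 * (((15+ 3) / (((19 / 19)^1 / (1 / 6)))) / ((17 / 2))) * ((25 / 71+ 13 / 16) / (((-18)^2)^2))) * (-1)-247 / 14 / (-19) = 27113705 / 29199744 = 0.93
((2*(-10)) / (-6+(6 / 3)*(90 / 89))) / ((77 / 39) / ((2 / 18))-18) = -11570 / 531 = -21.79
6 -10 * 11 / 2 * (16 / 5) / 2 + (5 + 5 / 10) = -153 / 2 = -76.50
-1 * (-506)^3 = 129554216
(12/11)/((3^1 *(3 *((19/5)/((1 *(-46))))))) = -920/627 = -1.47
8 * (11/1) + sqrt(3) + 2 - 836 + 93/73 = -54365/73 + sqrt(3) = -742.99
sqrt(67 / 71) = sqrt(4757) / 71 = 0.97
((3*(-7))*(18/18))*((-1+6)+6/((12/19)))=-609/2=-304.50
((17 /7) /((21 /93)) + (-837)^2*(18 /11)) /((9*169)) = 617907655 /819819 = 753.71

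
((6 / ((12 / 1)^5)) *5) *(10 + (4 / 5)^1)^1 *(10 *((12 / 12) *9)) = 15 / 128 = 0.12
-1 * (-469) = 469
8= 8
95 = 95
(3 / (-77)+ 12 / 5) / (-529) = -909 / 203665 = -0.00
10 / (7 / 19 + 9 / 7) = 133 / 22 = 6.05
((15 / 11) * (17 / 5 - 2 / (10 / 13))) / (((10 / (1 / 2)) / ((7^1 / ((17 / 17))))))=21 / 55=0.38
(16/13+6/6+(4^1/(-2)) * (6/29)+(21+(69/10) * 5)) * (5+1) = 129651/377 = 343.90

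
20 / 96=5 / 24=0.21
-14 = -14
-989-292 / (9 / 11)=-12113 / 9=-1345.89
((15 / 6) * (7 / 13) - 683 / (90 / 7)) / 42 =-4327 / 3510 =-1.23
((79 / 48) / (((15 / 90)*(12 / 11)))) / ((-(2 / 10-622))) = 4345 / 298464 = 0.01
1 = 1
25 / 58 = 0.43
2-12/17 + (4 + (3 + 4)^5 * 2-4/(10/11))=2857266/85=33614.89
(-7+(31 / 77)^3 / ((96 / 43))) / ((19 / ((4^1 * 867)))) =-1272.35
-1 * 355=-355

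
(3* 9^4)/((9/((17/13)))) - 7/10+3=372089/130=2862.22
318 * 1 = 318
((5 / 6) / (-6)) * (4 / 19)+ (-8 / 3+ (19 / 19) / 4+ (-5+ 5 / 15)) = -4865 / 684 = -7.11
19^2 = 361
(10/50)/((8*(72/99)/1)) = 11/320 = 0.03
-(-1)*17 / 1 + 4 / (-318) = 16.99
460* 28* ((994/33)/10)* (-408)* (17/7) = -422855552/11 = -38441413.82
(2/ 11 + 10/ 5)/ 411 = 8/ 1507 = 0.01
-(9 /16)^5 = -59049 /1048576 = -0.06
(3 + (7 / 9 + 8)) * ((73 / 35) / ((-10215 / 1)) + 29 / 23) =1098853876 / 74007675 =14.85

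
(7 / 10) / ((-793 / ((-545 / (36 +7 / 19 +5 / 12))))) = 86982 / 6650891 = 0.01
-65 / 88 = -0.74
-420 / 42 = -10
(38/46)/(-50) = -19/1150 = -0.02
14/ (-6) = -7/ 3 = -2.33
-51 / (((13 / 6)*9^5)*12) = -0.00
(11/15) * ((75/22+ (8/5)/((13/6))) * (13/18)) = 659/300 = 2.20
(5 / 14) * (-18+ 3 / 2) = -165 / 28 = -5.89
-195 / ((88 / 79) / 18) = -3151.02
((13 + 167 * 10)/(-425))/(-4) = 99/100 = 0.99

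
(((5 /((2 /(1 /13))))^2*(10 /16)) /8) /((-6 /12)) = -0.01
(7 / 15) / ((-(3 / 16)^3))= -28672 / 405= -70.80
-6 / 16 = -3 / 8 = -0.38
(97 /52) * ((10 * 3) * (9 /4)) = 13095 /104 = 125.91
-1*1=-1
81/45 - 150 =-741/5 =-148.20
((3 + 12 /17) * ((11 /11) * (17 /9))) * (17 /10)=119 /10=11.90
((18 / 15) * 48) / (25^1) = 288 / 125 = 2.30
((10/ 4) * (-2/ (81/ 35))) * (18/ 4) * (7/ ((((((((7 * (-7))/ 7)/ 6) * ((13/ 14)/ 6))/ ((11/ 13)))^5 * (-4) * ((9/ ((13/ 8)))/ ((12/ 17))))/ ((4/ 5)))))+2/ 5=-3534222909523718/ 901382446705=-3920.89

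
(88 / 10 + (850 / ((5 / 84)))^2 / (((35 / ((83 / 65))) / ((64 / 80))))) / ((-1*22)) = -193431454 / 715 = -270533.50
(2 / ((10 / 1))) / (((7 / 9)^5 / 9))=531441 / 84035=6.32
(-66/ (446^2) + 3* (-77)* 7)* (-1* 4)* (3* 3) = 2894825142/ 49729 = 58212.01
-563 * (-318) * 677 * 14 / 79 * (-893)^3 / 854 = -86313466738337226 / 4819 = -17911074234973.49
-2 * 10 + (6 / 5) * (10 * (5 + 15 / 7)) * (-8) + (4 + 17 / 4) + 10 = -19249 / 28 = -687.46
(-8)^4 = 4096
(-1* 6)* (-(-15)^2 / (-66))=-225 / 11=-20.45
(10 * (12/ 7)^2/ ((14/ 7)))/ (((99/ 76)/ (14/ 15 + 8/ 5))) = 28.58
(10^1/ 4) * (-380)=-950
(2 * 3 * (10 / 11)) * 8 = 43.64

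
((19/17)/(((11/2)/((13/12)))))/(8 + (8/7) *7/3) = 247/11968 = 0.02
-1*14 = -14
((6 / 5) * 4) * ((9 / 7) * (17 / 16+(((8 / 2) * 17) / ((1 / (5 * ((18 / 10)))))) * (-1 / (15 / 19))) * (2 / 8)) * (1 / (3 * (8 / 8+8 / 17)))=-9475443 / 35000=-270.73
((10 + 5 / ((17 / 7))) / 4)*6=615 / 34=18.09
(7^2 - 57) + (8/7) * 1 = -48/7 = -6.86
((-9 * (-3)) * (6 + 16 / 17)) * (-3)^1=-9558 / 17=-562.24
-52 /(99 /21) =-11.03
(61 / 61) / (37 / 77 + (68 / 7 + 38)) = 77 / 3711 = 0.02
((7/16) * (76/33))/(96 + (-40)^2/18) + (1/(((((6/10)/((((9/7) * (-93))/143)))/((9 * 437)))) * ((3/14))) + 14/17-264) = -32164095361/1244672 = -25841.42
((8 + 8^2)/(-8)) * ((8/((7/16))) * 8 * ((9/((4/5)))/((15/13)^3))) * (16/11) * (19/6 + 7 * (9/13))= -8652800/77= -112374.03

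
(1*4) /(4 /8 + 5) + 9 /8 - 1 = 75 /88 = 0.85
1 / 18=0.06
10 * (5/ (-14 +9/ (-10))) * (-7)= 3500/ 149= 23.49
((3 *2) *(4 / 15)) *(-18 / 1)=-144 / 5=-28.80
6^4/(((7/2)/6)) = 15552/7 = 2221.71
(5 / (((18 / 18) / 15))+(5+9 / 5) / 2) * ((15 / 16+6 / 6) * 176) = 133672 / 5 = 26734.40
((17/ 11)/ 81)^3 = 4913/ 707347971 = 0.00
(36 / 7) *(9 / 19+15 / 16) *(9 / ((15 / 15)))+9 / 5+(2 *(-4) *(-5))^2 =4434533 / 2660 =1667.12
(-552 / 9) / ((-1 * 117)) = 184 / 351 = 0.52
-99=-99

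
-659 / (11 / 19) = -12521 / 11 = -1138.27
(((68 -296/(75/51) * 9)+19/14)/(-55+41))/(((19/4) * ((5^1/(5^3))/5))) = 3048785/931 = 3274.74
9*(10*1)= 90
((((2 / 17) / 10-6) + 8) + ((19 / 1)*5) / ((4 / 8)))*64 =1044544 / 85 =12288.75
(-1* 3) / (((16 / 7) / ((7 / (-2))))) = 147 / 32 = 4.59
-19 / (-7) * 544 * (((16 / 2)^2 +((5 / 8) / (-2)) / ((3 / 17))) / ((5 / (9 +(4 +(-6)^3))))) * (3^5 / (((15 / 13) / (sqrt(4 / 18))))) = -6547139586 * sqrt(2) / 25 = -370362143.89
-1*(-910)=910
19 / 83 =0.23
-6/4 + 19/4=13/4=3.25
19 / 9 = 2.11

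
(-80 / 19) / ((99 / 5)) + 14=25934 / 1881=13.79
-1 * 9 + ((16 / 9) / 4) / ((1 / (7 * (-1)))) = -109 / 9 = -12.11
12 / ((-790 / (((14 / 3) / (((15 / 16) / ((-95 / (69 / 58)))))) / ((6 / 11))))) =2715328 / 245295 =11.07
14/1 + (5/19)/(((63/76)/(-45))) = -2/7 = -0.29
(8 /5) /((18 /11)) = 44 /45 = 0.98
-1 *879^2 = -772641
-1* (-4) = 4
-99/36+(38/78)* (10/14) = -2623/1092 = -2.40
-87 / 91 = -0.96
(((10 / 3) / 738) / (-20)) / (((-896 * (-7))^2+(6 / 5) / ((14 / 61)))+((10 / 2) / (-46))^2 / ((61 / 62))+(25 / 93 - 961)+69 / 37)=-1295439005 / 225645227603485334082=-0.00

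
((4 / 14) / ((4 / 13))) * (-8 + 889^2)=10274069 / 14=733862.07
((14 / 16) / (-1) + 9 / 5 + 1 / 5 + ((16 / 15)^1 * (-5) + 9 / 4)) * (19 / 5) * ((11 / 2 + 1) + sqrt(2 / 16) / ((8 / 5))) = -11609 / 240 -893 * sqrt(2) / 768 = -50.02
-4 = -4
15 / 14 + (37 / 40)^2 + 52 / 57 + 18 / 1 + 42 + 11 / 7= 41119831 / 638400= 64.41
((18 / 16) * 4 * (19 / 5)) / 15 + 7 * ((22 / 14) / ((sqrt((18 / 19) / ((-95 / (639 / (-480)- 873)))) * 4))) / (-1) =0.21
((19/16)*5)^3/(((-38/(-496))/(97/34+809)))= 38613146625/17408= 2218126.53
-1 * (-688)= 688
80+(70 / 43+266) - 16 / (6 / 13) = 40372 / 129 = 312.96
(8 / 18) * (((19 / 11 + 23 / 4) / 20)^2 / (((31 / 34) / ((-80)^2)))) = 14720776 / 33759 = 436.05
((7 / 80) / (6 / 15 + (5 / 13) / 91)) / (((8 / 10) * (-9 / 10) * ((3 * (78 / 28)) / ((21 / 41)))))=-780325 / 42349392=-0.02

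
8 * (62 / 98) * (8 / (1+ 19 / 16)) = 31744 / 1715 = 18.51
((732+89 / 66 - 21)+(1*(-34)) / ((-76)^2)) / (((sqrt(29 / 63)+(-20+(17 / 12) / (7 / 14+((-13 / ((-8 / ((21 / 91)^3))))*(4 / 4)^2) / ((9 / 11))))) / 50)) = -154964185215144725 / 75147293768426 - 853164004360475*sqrt(203) / 150294587536852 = -2143.02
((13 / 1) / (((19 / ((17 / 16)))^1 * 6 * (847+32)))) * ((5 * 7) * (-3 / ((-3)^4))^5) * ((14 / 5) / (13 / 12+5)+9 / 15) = -66521 / 186600533268384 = -0.00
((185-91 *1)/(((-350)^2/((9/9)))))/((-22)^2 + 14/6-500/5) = 141/70988750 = 0.00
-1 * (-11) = 11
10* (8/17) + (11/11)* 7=11.71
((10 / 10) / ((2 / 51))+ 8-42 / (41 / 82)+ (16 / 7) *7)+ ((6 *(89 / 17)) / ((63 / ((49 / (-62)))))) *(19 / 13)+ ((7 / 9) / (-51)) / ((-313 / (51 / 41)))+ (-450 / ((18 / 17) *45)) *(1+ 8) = -190024846745 / 1582539894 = -120.08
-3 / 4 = -0.75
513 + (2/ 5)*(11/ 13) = 33367/ 65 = 513.34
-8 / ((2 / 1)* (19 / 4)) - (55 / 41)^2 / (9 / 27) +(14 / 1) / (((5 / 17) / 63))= 477896761 / 159695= 2992.56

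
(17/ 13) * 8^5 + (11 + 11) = 557342/ 13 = 42872.46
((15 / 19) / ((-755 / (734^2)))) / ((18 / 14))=-438.17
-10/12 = -5/6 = -0.83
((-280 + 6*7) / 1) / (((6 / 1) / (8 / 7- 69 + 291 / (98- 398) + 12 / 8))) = 801193 / 300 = 2670.64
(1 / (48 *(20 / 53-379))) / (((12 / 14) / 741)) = -91637 / 1926432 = -0.05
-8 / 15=-0.53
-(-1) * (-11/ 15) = -11/ 15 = -0.73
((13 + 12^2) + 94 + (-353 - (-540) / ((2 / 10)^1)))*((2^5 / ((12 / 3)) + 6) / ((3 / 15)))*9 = 1636740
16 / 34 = 8 / 17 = 0.47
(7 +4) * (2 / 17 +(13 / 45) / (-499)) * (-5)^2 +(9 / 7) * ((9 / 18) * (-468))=-143581517 / 534429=-268.66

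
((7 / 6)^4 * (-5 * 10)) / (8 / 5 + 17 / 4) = -300125 / 18954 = -15.83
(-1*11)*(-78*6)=5148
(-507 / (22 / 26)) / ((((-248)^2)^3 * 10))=-6591 / 25591914144727040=-0.00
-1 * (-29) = 29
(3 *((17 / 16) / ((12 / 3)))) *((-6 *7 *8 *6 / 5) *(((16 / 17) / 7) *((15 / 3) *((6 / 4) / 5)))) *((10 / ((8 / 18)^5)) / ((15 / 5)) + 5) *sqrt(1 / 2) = -1635795 *sqrt(2) / 256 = -9036.58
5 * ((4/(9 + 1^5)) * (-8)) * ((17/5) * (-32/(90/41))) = 178432/225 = 793.03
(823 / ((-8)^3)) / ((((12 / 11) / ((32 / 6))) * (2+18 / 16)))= -9053 / 3600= -2.51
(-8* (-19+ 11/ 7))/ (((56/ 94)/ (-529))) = -6066572/ 49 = -123807.59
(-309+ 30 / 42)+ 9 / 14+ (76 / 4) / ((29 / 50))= -111603 / 406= -274.88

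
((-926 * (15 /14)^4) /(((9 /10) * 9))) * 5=-7234375 /9604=-753.27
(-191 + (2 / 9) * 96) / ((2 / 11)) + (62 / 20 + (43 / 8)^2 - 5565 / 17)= -20049593 / 16320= -1228.53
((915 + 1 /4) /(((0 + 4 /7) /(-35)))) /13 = -896945 /208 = -4312.24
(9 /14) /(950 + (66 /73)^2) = 47961 /70936684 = 0.00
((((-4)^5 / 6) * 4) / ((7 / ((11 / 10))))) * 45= -33792 / 7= -4827.43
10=10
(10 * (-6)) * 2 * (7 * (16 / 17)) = -13440 / 17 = -790.59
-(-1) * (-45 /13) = -45 /13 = -3.46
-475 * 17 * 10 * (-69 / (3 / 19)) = 35287750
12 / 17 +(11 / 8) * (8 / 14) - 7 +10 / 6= -2743 / 714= -3.84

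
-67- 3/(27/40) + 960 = 7997/9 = 888.56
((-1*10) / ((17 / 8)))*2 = -160 / 17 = -9.41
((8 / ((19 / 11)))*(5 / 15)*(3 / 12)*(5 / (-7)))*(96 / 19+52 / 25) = -10648 / 5415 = -1.97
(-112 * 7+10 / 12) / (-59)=4699 / 354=13.27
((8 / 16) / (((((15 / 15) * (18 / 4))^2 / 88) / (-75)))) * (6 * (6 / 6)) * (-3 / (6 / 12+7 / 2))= 2200 / 3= 733.33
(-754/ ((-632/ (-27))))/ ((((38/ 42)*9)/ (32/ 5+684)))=-20497113/ 7505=-2731.13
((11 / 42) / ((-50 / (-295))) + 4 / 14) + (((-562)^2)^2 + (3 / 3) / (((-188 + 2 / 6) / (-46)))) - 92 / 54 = 212297782052327483 / 2128140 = 99757432336.37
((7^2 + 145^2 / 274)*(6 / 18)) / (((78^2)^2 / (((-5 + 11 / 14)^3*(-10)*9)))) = 0.01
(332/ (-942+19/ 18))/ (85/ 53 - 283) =158364/ 126299209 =0.00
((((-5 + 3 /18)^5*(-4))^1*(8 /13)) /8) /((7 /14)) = 20511149 /12636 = 1623.23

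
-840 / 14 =-60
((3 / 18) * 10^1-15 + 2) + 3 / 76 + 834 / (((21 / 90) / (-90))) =-513428425 / 1596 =-321697.01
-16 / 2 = -8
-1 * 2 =-2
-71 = -71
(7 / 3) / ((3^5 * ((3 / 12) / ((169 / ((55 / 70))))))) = 66248 / 8019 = 8.26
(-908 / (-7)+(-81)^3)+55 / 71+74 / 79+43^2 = -20788210531 / 39263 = -529460.57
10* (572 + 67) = 6390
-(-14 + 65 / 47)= 593 / 47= 12.62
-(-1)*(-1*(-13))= 13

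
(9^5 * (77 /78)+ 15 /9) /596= 4546903 /46488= 97.81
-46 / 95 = -0.48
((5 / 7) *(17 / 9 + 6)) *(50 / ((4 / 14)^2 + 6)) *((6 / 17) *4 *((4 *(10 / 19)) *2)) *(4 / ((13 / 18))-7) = -39760000 / 98787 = -402.48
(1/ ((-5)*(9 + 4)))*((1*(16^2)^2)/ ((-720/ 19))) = 77824/ 2925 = 26.61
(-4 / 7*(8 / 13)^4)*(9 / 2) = -73728 / 199927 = -0.37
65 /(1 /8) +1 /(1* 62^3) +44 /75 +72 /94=521.35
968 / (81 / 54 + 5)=1936 / 13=148.92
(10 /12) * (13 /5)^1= 13 /6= 2.17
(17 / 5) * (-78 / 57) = -442 / 95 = -4.65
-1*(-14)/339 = 0.04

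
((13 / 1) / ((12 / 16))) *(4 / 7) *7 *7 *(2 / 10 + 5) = 37856 / 15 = 2523.73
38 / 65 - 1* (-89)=5823 / 65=89.58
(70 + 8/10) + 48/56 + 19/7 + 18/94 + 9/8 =996053/13160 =75.69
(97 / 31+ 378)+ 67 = 13892 / 31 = 448.13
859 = 859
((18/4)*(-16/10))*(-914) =32904/5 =6580.80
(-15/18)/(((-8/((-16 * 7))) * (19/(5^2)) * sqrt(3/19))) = -875 * sqrt(57)/171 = -38.63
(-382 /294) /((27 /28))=-764 /567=-1.35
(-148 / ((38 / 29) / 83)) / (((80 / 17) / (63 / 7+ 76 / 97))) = -1436788847 / 73720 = -19489.81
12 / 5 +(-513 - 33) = -2718 / 5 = -543.60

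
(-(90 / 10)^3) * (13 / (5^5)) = -9477 / 3125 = -3.03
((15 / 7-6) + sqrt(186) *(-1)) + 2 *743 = 10375 / 7-sqrt(186) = 1468.50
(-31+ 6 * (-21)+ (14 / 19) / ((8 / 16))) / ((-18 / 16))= 7880 / 57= 138.25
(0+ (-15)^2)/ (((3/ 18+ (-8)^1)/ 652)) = -880200/ 47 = -18727.66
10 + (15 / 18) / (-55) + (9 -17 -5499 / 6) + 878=-1205 / 33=-36.52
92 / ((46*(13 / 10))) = 20 / 13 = 1.54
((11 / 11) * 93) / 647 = 0.14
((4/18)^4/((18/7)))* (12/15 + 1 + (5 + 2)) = 2464/295245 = 0.01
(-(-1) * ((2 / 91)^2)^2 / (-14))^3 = -512 / 110609092182866440454328583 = -0.00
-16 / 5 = -3.20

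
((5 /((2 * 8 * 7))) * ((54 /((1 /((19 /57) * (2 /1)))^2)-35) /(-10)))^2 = 121 /50176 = 0.00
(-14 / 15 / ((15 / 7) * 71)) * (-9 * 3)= 294 / 1775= 0.17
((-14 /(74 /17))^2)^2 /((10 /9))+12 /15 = 1819798577 /18741610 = 97.10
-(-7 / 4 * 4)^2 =-49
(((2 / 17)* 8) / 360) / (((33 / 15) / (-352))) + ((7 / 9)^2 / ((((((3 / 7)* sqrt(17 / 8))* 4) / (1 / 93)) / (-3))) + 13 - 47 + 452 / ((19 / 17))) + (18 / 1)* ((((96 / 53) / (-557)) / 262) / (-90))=20798037345026 / 56210493285 - 343* sqrt(34) / 256122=369.99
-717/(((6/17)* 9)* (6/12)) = -4063/9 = -451.44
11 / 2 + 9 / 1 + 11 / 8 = 127 / 8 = 15.88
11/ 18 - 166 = -2977/ 18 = -165.39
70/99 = 0.71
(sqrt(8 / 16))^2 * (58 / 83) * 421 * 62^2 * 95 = 4458482620 / 83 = 53716658.07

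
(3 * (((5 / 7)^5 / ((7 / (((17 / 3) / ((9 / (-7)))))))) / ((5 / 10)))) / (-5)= 0.14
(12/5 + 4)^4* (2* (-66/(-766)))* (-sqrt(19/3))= -23068672* sqrt(57)/239375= -727.58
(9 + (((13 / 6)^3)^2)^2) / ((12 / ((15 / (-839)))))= -116588380817525 / 7305281519616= -15.96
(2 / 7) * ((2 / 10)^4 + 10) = 1786 / 625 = 2.86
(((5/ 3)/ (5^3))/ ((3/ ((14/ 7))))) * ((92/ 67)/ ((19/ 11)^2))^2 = 247842848/ 131627468025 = 0.00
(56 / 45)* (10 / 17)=112 / 153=0.73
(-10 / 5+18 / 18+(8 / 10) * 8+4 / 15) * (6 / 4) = 17 / 2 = 8.50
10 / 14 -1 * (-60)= 425 / 7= 60.71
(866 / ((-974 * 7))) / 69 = -433 / 235221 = -0.00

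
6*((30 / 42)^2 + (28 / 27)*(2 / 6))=6794 / 1323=5.14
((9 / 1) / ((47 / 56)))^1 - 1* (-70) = 3794 / 47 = 80.72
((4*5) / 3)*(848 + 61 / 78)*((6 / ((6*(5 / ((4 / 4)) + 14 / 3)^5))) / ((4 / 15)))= 134065125 / 533289874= 0.25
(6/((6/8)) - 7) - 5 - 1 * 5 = -9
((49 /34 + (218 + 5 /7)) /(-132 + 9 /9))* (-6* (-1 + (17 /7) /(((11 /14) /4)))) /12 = 6549625 /685916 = 9.55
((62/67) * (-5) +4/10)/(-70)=708/11725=0.06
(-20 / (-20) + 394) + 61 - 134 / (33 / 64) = 6472 / 33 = 196.12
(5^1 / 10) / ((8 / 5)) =0.31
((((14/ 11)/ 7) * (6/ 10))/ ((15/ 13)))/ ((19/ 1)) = 26/ 5225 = 0.00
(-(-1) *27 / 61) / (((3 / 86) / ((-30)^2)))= 696600 / 61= 11419.67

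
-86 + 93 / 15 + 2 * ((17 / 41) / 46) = -376172 / 4715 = -79.78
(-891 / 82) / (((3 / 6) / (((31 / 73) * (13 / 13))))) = -27621 / 2993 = -9.23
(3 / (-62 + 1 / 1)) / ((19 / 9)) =-27 / 1159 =-0.02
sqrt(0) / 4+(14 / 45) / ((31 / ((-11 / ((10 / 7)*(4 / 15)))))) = -539 / 1860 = -0.29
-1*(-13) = 13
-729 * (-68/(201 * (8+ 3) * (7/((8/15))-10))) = 132192/18425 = 7.17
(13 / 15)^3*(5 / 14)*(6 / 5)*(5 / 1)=2197 / 1575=1.39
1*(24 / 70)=12 / 35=0.34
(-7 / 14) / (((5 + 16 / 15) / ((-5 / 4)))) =75 / 728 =0.10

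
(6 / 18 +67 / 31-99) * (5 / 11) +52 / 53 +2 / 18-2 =-7282778 / 162657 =-44.77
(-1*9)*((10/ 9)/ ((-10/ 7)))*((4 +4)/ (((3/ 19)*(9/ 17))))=18088/ 27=669.93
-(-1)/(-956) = -1/956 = -0.00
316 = 316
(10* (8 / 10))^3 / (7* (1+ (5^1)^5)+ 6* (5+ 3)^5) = 256 / 109245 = 0.00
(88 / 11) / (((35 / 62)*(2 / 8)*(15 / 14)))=3968 / 75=52.91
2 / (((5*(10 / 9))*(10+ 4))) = 9 / 350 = 0.03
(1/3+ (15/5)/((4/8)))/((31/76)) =1444/93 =15.53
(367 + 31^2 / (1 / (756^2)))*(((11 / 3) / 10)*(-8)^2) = 193334754976 / 15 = 12888983665.07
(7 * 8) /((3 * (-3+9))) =28 /9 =3.11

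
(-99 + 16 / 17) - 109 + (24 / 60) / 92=-809583 / 3910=-207.05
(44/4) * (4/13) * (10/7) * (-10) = -4400/91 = -48.35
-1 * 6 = -6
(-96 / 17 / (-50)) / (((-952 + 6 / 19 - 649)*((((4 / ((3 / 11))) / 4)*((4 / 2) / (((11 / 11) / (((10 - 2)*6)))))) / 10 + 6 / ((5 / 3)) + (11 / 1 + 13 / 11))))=-2508 / 1812158605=-0.00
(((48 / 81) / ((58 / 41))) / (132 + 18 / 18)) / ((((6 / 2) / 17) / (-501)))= -8.94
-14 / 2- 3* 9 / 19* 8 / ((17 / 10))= -4421 / 323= -13.69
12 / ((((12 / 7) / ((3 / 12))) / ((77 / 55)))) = 49 / 20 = 2.45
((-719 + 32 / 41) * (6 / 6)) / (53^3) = -29447 / 6103957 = -0.00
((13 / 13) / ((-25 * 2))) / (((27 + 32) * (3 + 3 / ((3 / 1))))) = -1 / 11800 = -0.00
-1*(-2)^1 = 2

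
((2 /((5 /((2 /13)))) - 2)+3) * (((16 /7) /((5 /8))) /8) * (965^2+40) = 205623312 /455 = 451919.37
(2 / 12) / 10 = 1 / 60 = 0.02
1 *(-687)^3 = -324242703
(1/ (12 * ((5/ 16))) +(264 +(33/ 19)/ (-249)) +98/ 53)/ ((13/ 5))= 333624529/ 3259659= 102.35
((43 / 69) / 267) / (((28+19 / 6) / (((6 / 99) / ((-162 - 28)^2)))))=0.00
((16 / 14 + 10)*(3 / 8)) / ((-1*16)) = -117 / 448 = -0.26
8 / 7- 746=-5214 / 7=-744.86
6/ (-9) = -2/ 3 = -0.67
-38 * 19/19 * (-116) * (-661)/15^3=-2913688/3375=-863.31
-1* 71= -71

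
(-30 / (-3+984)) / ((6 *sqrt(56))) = -0.00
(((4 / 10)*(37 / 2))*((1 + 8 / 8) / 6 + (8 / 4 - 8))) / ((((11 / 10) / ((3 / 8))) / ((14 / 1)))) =-4403 / 22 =-200.14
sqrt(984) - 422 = -422+2 * sqrt(246) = -390.63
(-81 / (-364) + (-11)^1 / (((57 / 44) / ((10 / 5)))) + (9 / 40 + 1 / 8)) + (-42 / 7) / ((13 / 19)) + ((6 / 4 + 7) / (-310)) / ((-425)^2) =-860355831437 / 34169362500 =-25.18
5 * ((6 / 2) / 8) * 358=2685 / 4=671.25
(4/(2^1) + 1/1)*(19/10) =57/10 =5.70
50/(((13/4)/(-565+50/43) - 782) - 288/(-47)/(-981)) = -1910879000/29886606569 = -0.06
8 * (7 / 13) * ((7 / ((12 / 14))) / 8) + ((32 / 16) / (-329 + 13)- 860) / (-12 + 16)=-5190971 / 24648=-210.60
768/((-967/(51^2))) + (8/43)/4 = -85893490/41581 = -2065.69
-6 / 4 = -3 / 2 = -1.50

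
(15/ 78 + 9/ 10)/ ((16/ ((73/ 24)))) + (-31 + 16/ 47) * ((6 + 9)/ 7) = -537805193/ 8211840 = -65.49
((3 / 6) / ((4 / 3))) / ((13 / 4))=3 / 26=0.12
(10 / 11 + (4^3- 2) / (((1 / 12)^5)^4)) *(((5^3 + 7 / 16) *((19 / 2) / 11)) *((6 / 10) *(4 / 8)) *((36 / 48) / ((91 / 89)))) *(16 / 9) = 4436804370417394914541183364577 / 440440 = 10073572723679490769551320.00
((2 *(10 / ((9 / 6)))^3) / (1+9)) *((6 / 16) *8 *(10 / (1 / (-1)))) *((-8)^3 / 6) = 4096000 / 27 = 151703.70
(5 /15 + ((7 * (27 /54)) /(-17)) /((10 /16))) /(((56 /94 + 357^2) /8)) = 376 /1527483405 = 0.00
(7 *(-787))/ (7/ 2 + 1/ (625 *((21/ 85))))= -28922250/ 18409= -1571.09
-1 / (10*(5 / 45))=-9 / 10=-0.90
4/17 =0.24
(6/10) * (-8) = -24/5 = -4.80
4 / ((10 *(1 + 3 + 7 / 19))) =38 / 415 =0.09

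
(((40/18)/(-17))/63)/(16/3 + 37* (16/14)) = -0.00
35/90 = 0.39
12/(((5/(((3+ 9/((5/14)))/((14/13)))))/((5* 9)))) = 98982/35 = 2828.06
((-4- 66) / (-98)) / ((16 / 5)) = 0.22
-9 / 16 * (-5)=45 / 16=2.81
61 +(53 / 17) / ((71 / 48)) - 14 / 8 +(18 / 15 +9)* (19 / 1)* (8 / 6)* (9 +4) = 82572263 / 24140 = 3420.56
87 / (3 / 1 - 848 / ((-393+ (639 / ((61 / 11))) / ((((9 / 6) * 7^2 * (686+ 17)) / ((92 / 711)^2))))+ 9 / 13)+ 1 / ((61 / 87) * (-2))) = 19.56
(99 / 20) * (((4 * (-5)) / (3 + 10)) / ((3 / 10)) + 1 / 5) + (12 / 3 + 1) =-25213 / 1300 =-19.39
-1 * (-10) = 10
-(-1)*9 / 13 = 9 / 13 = 0.69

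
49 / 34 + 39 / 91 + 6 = 1873 / 238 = 7.87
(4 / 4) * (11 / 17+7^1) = 130 / 17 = 7.65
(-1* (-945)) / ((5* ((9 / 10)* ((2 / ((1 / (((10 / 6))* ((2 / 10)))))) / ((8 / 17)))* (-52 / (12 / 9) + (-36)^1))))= -168 / 85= -1.98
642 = 642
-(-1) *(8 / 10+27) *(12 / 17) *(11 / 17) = 18348 / 1445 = 12.70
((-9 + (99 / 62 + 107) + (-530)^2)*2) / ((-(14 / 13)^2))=-2944313775 / 6076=-484580.94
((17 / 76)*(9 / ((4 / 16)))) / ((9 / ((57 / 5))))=51 / 5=10.20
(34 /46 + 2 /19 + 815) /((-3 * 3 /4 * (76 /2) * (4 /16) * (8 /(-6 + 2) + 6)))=-713048 /74727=-9.54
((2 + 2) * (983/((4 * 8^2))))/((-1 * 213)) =-0.07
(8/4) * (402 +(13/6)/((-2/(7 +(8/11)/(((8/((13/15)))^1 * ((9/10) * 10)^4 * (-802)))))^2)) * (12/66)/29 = 7752843126875416789117/1442775084955886226600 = 5.37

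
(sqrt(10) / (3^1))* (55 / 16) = 55* sqrt(10) / 48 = 3.62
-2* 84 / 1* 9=-1512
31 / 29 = 1.07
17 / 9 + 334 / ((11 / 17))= 51289 / 99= 518.07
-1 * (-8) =8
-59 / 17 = -3.47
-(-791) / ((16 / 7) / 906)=2508261 / 8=313532.62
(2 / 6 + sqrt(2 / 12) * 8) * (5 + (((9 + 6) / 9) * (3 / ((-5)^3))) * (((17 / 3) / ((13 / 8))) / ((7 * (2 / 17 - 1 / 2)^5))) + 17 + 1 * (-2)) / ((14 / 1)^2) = 14215178041 / 372508984575 + 56860712164 * sqrt(6) / 372508984575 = 0.41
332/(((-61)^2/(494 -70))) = 37.83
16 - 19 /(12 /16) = -28 /3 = -9.33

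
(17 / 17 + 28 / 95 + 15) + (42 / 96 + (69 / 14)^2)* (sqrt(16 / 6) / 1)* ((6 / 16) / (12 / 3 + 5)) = 19387* sqrt(6) / 28224 + 1548 / 95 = 17.98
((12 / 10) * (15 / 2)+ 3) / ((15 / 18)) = 14.40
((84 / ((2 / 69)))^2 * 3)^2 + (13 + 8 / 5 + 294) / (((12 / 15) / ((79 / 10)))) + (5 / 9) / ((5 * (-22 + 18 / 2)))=2970857952166999829 / 4680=634798707727991.42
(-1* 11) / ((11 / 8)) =-8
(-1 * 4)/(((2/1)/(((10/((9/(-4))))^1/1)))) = 80/9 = 8.89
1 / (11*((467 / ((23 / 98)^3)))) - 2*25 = -241745153033 / 4834903304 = -50.00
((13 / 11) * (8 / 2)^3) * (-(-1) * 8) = 6656 / 11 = 605.09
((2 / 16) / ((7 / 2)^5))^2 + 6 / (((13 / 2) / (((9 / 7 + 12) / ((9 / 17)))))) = 85065403764 / 3672178237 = 23.16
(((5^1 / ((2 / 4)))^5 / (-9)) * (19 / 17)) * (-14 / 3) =26600000 / 459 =57952.07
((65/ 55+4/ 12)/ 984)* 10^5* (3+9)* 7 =17500000/ 1353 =12934.22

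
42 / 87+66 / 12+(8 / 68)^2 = 100515 / 16762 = 6.00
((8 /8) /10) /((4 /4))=1 /10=0.10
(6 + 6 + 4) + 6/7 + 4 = 146/7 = 20.86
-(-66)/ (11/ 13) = 78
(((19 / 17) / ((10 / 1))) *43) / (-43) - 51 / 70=-100 / 119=-0.84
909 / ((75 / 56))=16968 / 25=678.72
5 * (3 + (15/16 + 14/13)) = 5215/208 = 25.07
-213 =-213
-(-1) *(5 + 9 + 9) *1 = 23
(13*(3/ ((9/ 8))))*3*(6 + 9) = 1560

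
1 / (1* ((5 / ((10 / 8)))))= 1 / 4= 0.25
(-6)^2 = 36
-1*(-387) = 387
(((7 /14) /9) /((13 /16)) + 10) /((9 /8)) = 9424 /1053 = 8.95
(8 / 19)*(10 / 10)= 8 / 19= 0.42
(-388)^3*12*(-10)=7009328640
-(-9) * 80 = 720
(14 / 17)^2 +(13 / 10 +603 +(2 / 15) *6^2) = 1762259 / 2890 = 609.78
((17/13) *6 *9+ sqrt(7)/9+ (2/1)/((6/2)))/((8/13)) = 13 *sqrt(7)/72+ 695/6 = 116.31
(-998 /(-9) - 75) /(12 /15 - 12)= -1615 /504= -3.20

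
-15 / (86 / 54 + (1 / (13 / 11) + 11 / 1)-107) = 1053 / 6568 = 0.16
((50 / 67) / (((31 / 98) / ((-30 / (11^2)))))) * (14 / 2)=-1029000 / 251317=-4.09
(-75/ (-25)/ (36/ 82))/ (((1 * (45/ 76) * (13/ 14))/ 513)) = 414428/ 65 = 6375.82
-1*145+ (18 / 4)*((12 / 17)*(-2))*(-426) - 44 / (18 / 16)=385903 / 153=2522.24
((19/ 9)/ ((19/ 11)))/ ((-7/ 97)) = -1067/ 63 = -16.94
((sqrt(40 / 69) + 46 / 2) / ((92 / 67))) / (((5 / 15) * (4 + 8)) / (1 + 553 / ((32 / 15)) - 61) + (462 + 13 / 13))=142375 * sqrt(690) / 3122954674 + 427125 / 11807012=0.04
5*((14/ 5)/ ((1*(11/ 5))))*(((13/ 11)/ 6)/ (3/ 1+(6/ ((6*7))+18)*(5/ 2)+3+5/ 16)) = 50960/ 2100681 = 0.02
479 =479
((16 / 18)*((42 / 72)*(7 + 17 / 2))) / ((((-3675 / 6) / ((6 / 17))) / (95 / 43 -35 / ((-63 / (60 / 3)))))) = -127844 / 2072385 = -0.06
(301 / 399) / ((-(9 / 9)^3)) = -43 / 57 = -0.75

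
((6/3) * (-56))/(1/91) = -10192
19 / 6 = 3.17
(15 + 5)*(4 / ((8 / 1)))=10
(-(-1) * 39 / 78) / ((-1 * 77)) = -1 / 154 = -0.01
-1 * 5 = -5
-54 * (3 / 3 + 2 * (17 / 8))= -567 / 2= -283.50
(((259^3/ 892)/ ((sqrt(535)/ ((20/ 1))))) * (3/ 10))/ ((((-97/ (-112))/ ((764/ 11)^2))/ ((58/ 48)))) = 2058647775415952 * sqrt(535)/ 1400282785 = 34005032.06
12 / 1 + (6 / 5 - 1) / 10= 601 / 50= 12.02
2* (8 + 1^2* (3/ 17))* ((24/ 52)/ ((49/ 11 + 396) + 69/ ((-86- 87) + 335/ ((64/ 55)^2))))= 1863954972/ 99126419093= 0.02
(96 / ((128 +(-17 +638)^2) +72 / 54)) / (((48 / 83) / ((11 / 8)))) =2739 / 4629244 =0.00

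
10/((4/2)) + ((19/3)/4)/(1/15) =115/4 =28.75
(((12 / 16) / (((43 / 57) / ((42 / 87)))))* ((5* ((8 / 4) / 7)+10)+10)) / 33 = 4275 / 13717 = 0.31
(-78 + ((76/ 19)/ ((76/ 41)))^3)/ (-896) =0.08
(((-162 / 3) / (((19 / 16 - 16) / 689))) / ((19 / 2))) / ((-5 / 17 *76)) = -1686672 / 142595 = -11.83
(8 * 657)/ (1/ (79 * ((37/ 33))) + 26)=15363288/ 76031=202.07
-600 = -600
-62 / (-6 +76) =-31 / 35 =-0.89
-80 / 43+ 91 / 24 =1993 / 1032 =1.93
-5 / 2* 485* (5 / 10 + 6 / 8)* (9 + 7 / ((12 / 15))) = -860875 / 32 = -26902.34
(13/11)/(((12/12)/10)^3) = 13000/11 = 1181.82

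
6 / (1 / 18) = 108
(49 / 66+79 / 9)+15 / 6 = 12.02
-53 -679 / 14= -203 / 2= -101.50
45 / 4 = 11.25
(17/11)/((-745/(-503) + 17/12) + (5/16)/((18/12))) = 68408/137489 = 0.50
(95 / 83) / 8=95 / 664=0.14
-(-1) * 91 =91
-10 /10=-1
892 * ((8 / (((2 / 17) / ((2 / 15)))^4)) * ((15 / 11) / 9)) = 596005856 / 334125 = 1783.78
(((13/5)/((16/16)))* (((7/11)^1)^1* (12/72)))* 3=91/110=0.83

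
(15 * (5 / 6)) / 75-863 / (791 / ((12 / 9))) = -1.29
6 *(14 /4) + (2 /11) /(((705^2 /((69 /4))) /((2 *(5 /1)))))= 7654208 /364485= 21.00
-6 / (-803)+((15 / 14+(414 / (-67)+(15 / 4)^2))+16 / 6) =210218341 / 18077136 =11.63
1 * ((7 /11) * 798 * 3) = 16758 /11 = 1523.45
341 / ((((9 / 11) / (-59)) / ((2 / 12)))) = -4098.31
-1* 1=-1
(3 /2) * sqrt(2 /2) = 3 /2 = 1.50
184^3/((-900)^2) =7.69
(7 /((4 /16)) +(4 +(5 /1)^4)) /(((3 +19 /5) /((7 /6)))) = 7665 /68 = 112.72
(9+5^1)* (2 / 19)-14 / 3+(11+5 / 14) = 8.16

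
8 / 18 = 4 / 9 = 0.44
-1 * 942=-942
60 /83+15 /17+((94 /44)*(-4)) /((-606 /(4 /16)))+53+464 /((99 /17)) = 7578317831 /56434356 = 134.29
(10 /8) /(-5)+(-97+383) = 1143 /4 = 285.75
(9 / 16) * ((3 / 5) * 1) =27 / 80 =0.34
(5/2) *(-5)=-25/2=-12.50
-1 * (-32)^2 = -1024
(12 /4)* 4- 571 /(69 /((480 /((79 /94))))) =-8566036 /1817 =-4714.38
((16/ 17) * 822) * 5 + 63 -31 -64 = 65216/ 17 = 3836.24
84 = 84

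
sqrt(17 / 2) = sqrt(34) / 2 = 2.92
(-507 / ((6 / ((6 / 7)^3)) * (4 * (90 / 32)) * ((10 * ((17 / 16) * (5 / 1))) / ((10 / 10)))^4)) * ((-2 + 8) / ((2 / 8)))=-797442048 / 55952544921875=-0.00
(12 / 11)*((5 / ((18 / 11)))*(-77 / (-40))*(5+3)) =154 / 3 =51.33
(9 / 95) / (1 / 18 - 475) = -162 / 812155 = -0.00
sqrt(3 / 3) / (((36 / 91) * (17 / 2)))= 91 / 306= 0.30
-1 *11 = -11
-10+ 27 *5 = 125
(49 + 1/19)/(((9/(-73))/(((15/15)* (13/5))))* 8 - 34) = -442234/309947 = -1.43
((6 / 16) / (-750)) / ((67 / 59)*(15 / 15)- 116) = 59 / 13554000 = 0.00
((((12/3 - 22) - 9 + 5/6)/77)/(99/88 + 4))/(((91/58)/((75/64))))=-113825/2298296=-0.05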